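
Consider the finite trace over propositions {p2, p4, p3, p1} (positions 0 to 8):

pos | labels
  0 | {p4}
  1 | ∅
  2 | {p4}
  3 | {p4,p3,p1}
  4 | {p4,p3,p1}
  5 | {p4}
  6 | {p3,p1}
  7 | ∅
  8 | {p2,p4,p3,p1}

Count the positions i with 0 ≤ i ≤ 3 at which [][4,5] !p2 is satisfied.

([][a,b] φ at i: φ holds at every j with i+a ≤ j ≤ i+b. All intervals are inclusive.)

Evaluate at each i in [0,3]:
  i=0: ✓ (all of [4,5])
  i=1: ✓ (all of [5,6])
  i=2: ✓ (all of [6,7])
  i=3: ✗ (fails at j=8)
Positions where it holds: {0, 1, 2} → 3.

3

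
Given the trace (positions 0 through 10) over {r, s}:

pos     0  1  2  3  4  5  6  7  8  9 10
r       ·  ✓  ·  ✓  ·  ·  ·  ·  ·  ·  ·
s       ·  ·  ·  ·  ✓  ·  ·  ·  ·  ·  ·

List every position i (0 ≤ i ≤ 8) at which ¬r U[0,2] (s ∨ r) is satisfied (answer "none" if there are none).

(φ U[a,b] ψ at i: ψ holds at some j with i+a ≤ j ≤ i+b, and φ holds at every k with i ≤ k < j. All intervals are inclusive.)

Evaluate at each i in [0,8]:
  i=0: ✓ (rhs at j=1; lhs holds on [0,0])
  i=1: ✓ (rhs at j=1)
  i=2: ✓ (rhs at j=3; lhs holds on [2,2])
  i=3: ✓ (rhs at j=3)
  i=4: ✓ (rhs at j=4)
  i=5: ✗ (no rhs in [5,7])
  i=6: ✗ (no rhs in [6,8])
  i=7: ✗ (no rhs in [7,9])
  i=8: ✗ (no rhs in [8,10])

0, 1, 2, 3, 4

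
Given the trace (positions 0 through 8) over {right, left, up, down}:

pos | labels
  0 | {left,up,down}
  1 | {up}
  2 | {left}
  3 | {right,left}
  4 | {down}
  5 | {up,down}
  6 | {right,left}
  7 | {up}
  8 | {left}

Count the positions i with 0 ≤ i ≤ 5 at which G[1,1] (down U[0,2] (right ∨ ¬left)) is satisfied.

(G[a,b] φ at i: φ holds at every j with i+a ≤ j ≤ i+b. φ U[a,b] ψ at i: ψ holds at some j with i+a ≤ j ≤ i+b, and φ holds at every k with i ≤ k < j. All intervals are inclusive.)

Evaluate at each i in [0,5]:
  i=0: ✓ (all of [1,1])
  i=1: ✗ (fails at j=2)
  i=2: ✓ (all of [3,3])
  i=3: ✓ (all of [4,4])
  i=4: ✓ (all of [5,5])
  i=5: ✓ (all of [6,6])
Positions where it holds: {0, 2, 3, 4, 5} → 5.

5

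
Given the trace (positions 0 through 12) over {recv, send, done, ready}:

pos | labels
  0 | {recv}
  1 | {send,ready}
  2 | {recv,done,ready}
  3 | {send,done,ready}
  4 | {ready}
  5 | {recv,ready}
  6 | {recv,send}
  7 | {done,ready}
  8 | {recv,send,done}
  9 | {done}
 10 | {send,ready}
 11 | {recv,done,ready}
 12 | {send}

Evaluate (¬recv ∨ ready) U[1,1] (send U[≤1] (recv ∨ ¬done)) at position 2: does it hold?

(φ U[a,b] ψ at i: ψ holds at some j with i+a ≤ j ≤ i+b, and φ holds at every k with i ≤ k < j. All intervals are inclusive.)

True

Need some j in [3,3] with (send U[≤1] (recv ∨ ¬done)), and (¬recv ∨ ready) at every k in [2,j-1].
  j=3: (send U[≤1] (recv ∨ ¬done)) holds; (¬recv ∨ ready) holds at every k in [2,2] → satisfied.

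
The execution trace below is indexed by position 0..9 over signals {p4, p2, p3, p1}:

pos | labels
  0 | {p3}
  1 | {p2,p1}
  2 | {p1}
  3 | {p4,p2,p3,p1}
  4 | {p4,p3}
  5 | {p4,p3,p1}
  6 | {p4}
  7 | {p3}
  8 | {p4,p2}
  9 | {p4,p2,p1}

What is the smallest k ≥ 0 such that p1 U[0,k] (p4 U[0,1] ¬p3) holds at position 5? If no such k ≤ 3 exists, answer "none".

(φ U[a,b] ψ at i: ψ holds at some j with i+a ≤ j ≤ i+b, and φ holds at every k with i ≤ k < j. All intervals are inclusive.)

0

Need earliest j ≥ 5 with (p4 U[0,1] ¬p3), and p1 at every k in [5,j-1].
  j=5: rhs holds (empty prefix). k = 0.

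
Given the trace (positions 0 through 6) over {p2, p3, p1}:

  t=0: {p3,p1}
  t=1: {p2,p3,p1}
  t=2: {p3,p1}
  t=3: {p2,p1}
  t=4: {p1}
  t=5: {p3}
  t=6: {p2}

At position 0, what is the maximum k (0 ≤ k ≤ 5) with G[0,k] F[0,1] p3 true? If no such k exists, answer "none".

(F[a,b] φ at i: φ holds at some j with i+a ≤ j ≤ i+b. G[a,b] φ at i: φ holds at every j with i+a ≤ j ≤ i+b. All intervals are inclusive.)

F[0,1] p3 must hold from j=0 onward; find where it first fails.
  j=0: holds
  j=1: holds
  j=2: holds
  j=3: fails
Holds on [0,2], so largest k = 2.

2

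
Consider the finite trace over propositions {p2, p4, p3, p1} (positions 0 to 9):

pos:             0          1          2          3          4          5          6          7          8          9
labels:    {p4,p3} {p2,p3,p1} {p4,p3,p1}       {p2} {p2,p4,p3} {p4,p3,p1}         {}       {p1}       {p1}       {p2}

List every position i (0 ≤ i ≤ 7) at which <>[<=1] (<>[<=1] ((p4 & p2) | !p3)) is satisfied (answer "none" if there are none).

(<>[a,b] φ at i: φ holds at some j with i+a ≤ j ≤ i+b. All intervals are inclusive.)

Evaluate at each i in [0,7]:
  i=0: ✗ (none in [0,1])
  i=1: ✓ (witness j=2)
  i=2: ✓ (witness j=2)
  i=3: ✓ (witness j=3)
  i=4: ✓ (witness j=4)
  i=5: ✓ (witness j=5)
  i=6: ✓ (witness j=6)
  i=7: ✓ (witness j=7)

1, 2, 3, 4, 5, 6, 7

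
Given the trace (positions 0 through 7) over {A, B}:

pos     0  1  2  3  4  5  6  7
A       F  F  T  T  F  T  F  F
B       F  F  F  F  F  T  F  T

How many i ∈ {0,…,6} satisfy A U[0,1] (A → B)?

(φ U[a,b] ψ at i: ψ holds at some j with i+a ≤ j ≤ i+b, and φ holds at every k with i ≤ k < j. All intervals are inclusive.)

Evaluate at each i in [0,6]:
  i=0: ✓ (rhs at j=0)
  i=1: ✓ (rhs at j=1)
  i=2: ✗ (no rhs in [2,3])
  i=3: ✓ (rhs at j=4; lhs holds on [3,3])
  i=4: ✓ (rhs at j=4)
  i=5: ✓ (rhs at j=5)
  i=6: ✓ (rhs at j=6)
Positions where it holds: {0, 1, 3, 4, 5, 6} → 6.

6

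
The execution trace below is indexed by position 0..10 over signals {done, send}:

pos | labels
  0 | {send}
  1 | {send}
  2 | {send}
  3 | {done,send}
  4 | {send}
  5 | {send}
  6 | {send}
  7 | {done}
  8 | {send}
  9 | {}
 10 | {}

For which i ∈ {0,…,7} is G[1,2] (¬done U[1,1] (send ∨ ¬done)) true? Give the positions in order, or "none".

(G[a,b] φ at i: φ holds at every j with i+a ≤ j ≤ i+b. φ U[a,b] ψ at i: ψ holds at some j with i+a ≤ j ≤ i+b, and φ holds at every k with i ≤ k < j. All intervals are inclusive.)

0, 3, 7

Evaluate at each i in [0,7]:
  i=0: ✓ (all of [1,2])
  i=1: ✗ (fails at j=3)
  i=2: ✗ (fails at j=3)
  i=3: ✓ (all of [4,5])
  i=4: ✗ (fails at j=6)
  i=5: ✗ (fails at j=6)
  i=6: ✗ (fails at j=7)
  i=7: ✓ (all of [8,9])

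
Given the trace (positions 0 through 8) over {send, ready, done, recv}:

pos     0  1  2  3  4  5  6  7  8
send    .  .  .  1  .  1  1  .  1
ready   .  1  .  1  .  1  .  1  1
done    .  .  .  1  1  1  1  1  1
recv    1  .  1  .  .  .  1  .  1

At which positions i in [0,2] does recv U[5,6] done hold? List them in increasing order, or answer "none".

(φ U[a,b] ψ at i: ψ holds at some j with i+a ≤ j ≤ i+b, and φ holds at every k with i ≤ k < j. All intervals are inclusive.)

Evaluate at each i in [0,2]:
  i=0: ✗ (lhs fails at k=1 before rhs at j=5)
  i=1: ✗ (lhs fails at k=1 before rhs at j=6)
  i=2: ✗ (lhs fails at k=3 before rhs at j=7)

none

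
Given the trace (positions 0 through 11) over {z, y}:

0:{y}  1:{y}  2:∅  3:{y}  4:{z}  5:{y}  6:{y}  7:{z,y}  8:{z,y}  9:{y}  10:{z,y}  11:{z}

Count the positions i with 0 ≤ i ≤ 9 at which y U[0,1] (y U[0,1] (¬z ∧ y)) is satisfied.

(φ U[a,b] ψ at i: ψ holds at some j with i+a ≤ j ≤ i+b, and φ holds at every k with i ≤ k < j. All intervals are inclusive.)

8

Evaluate at each i in [0,9]:
  i=0: ✓ (rhs at j=0)
  i=1: ✓ (rhs at j=1)
  i=2: ✗ (lhs fails at k=2 before rhs at j=3)
  i=3: ✓ (rhs at j=3)
  i=4: ✗ (lhs fails at k=4 before rhs at j=5)
  i=5: ✓ (rhs at j=5)
  i=6: ✓ (rhs at j=6)
  i=7: ✓ (rhs at j=8; lhs holds on [7,7])
  i=8: ✓ (rhs at j=8)
  i=9: ✓ (rhs at j=9)
Positions where it holds: {0, 1, 3, 5, 6, 7, 8, 9} → 8.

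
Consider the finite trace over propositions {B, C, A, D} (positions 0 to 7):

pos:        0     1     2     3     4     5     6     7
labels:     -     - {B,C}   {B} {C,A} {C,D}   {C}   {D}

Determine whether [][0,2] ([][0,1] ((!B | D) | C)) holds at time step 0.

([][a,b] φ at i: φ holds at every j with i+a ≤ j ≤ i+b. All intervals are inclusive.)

Does not hold

Check [][0,1] ((!B | D) | C) at every j in [0,2]:
  j=0: holds on [0,1]
  j=1: holds on [1,2]
  j=2: fails at 3
Fails at j=2 → formula fails.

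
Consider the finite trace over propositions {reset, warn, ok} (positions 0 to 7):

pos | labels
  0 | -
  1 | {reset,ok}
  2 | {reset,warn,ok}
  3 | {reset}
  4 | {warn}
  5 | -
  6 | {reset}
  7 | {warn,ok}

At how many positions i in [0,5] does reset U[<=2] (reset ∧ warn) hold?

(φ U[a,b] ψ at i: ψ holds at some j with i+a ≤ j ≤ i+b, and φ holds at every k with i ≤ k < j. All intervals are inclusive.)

2

Evaluate at each i in [0,5]:
  i=0: ✗ (lhs fails at k=0 before rhs at j=2)
  i=1: ✓ (rhs at j=2; lhs holds on [1,1])
  i=2: ✓ (rhs at j=2)
  i=3: ✗ (no rhs in [3,5])
  i=4: ✗ (no rhs in [4,6])
  i=5: ✗ (no rhs in [5,7])
Positions where it holds: {1, 2} → 2.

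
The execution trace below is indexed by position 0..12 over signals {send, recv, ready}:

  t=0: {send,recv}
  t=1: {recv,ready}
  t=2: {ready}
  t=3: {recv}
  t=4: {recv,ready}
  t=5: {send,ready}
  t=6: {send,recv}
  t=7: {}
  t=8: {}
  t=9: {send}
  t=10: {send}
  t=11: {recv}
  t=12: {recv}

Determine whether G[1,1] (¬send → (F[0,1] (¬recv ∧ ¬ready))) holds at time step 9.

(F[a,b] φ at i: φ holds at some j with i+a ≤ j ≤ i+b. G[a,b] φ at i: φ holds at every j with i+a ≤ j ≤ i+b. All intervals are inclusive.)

Yes

Check (¬send → (F[0,1] (¬recv ∧ ¬ready))) at every j in [10,10]:
  j=10: antecedent false → ✓
All positions satisfy it → formula holds.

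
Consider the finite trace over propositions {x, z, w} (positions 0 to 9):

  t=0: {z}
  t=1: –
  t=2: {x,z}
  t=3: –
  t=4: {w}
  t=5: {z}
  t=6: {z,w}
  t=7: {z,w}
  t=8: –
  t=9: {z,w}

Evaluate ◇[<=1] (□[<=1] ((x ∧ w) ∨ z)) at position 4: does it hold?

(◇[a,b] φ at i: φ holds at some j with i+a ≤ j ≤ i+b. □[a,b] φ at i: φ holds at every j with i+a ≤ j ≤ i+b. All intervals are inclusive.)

Check □[<=1] ((x ∧ w) ∨ z) at each j in [4,5]:
  j=4: fails at 4
  j=5: holds on [5,6]
Found at j=5 → formula holds.

Yes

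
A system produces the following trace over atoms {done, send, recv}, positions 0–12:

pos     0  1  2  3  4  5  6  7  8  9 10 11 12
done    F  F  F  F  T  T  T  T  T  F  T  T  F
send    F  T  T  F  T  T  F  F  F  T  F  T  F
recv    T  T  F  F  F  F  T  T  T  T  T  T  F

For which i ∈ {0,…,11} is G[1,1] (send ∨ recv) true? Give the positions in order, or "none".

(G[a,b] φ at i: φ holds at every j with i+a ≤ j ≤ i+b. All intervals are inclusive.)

Evaluate at each i in [0,11]:
  i=0: ✓ (all of [1,1])
  i=1: ✓ (all of [2,2])
  i=2: ✗ (fails at j=3)
  i=3: ✓ (all of [4,4])
  i=4: ✓ (all of [5,5])
  i=5: ✓ (all of [6,6])
  i=6: ✓ (all of [7,7])
  i=7: ✓ (all of [8,8])
  i=8: ✓ (all of [9,9])
  i=9: ✓ (all of [10,10])
  i=10: ✓ (all of [11,11])
  i=11: ✗ (fails at j=12)

0, 1, 3, 4, 5, 6, 7, 8, 9, 10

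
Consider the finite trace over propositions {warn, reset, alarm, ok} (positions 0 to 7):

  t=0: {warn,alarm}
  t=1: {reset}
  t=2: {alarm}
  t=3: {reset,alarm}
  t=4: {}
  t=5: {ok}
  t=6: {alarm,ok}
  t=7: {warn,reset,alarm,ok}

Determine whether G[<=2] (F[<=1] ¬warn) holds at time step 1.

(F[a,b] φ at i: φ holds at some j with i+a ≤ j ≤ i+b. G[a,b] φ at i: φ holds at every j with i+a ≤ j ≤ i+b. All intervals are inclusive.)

Check F[<=1] ¬warn at every j in [1,3]:
  j=1: holds (witness at 1)
  j=2: holds (witness at 2)
  j=3: holds (witness at 3)
All positions satisfy it → formula holds.

True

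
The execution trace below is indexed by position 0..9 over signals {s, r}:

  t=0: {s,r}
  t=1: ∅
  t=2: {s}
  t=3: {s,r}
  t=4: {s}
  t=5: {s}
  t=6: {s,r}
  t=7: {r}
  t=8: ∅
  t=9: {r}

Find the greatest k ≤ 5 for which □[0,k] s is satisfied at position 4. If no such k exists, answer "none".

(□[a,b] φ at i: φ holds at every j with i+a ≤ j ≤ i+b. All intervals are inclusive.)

2

s must hold from j=4 onward; find where it first fails.
  j=4: holds
  j=5: holds
  j=6: holds
  j=7: fails
Holds on [4,6], so largest k = 2.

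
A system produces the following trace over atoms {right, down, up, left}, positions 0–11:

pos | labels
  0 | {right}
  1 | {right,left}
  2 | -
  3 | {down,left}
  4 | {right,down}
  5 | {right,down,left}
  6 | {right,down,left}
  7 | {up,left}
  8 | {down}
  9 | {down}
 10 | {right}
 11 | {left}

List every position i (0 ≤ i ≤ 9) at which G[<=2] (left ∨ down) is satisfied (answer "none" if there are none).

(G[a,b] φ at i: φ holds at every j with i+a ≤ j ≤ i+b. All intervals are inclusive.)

Evaluate at each i in [0,9]:
  i=0: ✗ (fails at j=0)
  i=1: ✗ (fails at j=2)
  i=2: ✗ (fails at j=2)
  i=3: ✓ (all of [3,5])
  i=4: ✓ (all of [4,6])
  i=5: ✓ (all of [5,7])
  i=6: ✓ (all of [6,8])
  i=7: ✓ (all of [7,9])
  i=8: ✗ (fails at j=10)
  i=9: ✗ (fails at j=10)

3, 4, 5, 6, 7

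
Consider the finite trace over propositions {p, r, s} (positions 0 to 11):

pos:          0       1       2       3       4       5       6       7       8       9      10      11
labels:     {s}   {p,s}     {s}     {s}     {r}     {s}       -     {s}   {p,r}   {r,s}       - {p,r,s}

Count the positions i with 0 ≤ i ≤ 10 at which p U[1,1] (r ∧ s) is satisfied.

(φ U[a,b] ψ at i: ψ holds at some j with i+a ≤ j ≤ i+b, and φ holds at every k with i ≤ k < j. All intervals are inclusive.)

Evaluate at each i in [0,10]:
  i=0: ✗ (no rhs in [1,1])
  i=1: ✗ (no rhs in [2,2])
  i=2: ✗ (no rhs in [3,3])
  i=3: ✗ (no rhs in [4,4])
  i=4: ✗ (no rhs in [5,5])
  i=5: ✗ (no rhs in [6,6])
  i=6: ✗ (no rhs in [7,7])
  i=7: ✗ (no rhs in [8,8])
  i=8: ✓ (rhs at j=9; lhs holds on [8,8])
  i=9: ✗ (no rhs in [10,10])
  i=10: ✗ (lhs fails at k=10 before rhs at j=11)
Positions where it holds: {8} → 1.

1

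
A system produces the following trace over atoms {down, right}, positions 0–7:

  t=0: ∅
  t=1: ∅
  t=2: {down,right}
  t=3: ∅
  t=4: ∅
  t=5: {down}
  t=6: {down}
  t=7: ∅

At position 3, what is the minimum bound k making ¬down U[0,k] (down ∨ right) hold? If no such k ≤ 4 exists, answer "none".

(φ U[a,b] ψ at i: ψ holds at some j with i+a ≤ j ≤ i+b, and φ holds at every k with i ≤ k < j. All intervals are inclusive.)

2

Need earliest j ≥ 3 with (down ∨ right), and ¬down at every k in [3,j-1].
  j=3: rhs fails.
  j=4: rhs fails.
  j=5: rhs holds; lhs holds on [3,4]. k = 2.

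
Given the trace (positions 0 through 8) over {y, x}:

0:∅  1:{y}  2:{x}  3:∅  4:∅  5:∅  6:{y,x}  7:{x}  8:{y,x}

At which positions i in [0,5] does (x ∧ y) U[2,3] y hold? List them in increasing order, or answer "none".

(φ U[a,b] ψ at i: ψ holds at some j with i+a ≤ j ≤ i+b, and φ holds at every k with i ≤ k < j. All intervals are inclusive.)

none

Evaluate at each i in [0,5]:
  i=0: ✗ (no rhs in [2,3])
  i=1: ✗ (no rhs in [3,4])
  i=2: ✗ (no rhs in [4,5])
  i=3: ✗ (lhs fails at k=3 before rhs at j=6)
  i=4: ✗ (lhs fails at k=4 before rhs at j=6)
  i=5: ✗ (lhs fails at k=5 before rhs at j=8)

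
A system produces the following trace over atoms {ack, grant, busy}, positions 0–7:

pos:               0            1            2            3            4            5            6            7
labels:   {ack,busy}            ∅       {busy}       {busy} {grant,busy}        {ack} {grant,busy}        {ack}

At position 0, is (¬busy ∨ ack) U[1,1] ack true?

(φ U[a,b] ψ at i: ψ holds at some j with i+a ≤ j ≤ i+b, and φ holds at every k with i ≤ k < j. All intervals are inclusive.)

Does not hold

Need some j in [1,1] with ack, and (¬busy ∨ ack) at every k in [0,j-1].
  j=1: ack false.
No j in the window works → until fails.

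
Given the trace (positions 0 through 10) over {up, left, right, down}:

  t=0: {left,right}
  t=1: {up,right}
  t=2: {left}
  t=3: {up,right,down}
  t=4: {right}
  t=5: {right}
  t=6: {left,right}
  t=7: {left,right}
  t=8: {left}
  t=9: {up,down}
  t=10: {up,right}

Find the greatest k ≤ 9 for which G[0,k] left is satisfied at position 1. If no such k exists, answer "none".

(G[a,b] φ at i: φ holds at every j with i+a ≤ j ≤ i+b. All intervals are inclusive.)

left must hold from j=1 onward; find where it first fails.
  j=1: fails → no k works.

none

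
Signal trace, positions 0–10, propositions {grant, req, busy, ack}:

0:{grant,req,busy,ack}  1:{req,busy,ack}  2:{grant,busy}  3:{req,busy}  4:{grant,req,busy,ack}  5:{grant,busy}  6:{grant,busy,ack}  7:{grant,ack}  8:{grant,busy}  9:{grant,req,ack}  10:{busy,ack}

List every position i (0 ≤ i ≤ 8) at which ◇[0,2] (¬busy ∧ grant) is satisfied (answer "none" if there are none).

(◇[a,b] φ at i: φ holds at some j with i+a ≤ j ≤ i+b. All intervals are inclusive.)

Evaluate at each i in [0,8]:
  i=0: ✗ (none in [0,2])
  i=1: ✗ (none in [1,3])
  i=2: ✗ (none in [2,4])
  i=3: ✗ (none in [3,5])
  i=4: ✗ (none in [4,6])
  i=5: ✓ (witness j=7)
  i=6: ✓ (witness j=7)
  i=7: ✓ (witness j=7)
  i=8: ✓ (witness j=9)

5, 6, 7, 8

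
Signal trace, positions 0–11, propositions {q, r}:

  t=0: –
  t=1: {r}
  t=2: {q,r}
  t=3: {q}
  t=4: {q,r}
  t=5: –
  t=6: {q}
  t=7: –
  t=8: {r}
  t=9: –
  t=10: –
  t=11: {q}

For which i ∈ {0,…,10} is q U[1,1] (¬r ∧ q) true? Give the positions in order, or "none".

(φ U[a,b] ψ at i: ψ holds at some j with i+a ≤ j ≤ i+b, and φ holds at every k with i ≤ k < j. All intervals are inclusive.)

Evaluate at each i in [0,10]:
  i=0: ✗ (no rhs in [1,1])
  i=1: ✗ (no rhs in [2,2])
  i=2: ✓ (rhs at j=3; lhs holds on [2,2])
  i=3: ✗ (no rhs in [4,4])
  i=4: ✗ (no rhs in [5,5])
  i=5: ✗ (lhs fails at k=5 before rhs at j=6)
  i=6: ✗ (no rhs in [7,7])
  i=7: ✗ (no rhs in [8,8])
  i=8: ✗ (no rhs in [9,9])
  i=9: ✗ (no rhs in [10,10])
  i=10: ✗ (lhs fails at k=10 before rhs at j=11)

2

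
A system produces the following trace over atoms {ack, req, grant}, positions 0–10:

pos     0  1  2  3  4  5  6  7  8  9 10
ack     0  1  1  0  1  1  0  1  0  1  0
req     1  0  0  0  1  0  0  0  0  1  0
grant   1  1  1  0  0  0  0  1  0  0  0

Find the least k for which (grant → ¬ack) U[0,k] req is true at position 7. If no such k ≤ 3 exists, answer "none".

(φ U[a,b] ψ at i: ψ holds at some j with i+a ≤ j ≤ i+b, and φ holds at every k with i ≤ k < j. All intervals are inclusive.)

Need earliest j ≥ 7 with req, and (grant → ¬ack) at every k in [7,j-1].
  j=7: rhs fails.
  j=8: rhs fails.
  j=9: rhs holds but lhs fails at k=7.
  j=10: rhs fails.
No witness within the range → none.

none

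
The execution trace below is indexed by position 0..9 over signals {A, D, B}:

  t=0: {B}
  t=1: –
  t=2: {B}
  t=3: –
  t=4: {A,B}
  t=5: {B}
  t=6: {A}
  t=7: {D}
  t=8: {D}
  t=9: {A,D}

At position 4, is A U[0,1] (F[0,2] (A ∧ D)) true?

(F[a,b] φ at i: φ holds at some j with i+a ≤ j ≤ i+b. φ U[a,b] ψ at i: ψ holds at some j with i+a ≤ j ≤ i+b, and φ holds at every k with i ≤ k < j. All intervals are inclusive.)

Need some j in [4,5] with F[0,2] (A ∧ D), and A at every k in [4,j-1].
  j=4: F[0,2] (A ∧ D) — fails (none in [4,6]).
  j=5: F[0,2] (A ∧ D) — fails (none in [5,7]).
No j in the window works → until fails.

No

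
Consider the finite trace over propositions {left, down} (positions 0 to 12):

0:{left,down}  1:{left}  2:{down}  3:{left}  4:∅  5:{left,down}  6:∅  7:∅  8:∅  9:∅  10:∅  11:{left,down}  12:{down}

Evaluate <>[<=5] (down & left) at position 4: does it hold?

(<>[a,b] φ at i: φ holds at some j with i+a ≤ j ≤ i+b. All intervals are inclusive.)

Check (down & left) at each j in [4,9]:
  j=4: false
  j=5: true
  j=6: false
  j=7: false
  j=8: false
  j=9: false
Found at j=5 → formula holds.

Holds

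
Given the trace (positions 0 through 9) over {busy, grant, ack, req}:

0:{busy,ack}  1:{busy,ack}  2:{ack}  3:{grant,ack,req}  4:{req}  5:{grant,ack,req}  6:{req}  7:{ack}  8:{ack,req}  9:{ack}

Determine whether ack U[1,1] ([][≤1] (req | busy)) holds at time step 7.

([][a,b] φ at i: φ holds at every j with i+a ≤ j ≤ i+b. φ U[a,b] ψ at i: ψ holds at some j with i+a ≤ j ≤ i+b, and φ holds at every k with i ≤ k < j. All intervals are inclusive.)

Need some j in [8,8] with [][≤1] (req | busy), and ack at every k in [7,j-1].
  j=8: [][≤1] (req | busy) — fails at 9.
No j in the window works → until fails.

False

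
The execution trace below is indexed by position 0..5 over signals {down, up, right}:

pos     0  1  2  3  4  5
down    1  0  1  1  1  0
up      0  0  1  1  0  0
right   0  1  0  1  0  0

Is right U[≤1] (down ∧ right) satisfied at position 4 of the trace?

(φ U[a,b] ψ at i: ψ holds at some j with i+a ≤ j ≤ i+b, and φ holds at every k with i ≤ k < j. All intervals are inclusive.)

Need some j in [4,5] with (down ∧ right), and right at every k in [4,j-1].
  j=4: (down ∧ right) false.
  j=5: (down ∧ right) false.
No j in the window works → until fails.

No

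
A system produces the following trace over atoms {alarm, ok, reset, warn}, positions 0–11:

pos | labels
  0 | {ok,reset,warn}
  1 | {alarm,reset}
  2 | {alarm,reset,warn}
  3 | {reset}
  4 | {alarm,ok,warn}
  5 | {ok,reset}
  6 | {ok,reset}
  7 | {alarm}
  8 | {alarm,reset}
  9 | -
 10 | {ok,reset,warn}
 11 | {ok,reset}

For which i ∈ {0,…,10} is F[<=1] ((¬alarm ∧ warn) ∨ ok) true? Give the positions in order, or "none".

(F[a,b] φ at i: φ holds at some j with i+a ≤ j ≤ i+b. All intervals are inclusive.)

Evaluate at each i in [0,10]:
  i=0: ✓ (witness j=0)
  i=1: ✗ (none in [1,2])
  i=2: ✗ (none in [2,3])
  i=3: ✓ (witness j=4)
  i=4: ✓ (witness j=4)
  i=5: ✓ (witness j=5)
  i=6: ✓ (witness j=6)
  i=7: ✗ (none in [7,8])
  i=8: ✗ (none in [8,9])
  i=9: ✓ (witness j=10)
  i=10: ✓ (witness j=10)

0, 3, 4, 5, 6, 9, 10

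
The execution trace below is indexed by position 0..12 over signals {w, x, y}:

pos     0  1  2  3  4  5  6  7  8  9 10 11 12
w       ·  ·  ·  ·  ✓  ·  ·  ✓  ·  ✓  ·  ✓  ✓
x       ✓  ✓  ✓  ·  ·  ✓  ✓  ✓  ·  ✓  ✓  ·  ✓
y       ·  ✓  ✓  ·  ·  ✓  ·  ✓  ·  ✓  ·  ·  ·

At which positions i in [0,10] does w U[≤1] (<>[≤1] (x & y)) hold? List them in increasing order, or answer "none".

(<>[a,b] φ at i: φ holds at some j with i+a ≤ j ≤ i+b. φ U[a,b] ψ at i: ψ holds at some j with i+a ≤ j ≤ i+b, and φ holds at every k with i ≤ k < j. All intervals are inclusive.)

Evaluate at each i in [0,10]:
  i=0: ✓ (rhs at j=0)
  i=1: ✓ (rhs at j=1)
  i=2: ✓ (rhs at j=2)
  i=3: ✗ (lhs fails at k=3 before rhs at j=4)
  i=4: ✓ (rhs at j=4)
  i=5: ✓ (rhs at j=5)
  i=6: ✓ (rhs at j=6)
  i=7: ✓ (rhs at j=7)
  i=8: ✓ (rhs at j=8)
  i=9: ✓ (rhs at j=9)
  i=10: ✗ (no rhs in [10,11])

0, 1, 2, 4, 5, 6, 7, 8, 9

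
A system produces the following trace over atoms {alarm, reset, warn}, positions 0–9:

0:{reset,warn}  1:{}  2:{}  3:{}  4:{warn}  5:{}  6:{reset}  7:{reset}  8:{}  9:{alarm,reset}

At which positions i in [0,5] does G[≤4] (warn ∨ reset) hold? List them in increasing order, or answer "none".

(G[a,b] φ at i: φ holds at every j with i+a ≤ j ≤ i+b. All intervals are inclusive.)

Evaluate at each i in [0,5]:
  i=0: ✗ (fails at j=1)
  i=1: ✗ (fails at j=1)
  i=2: ✗ (fails at j=2)
  i=3: ✗ (fails at j=3)
  i=4: ✗ (fails at j=5)
  i=5: ✗ (fails at j=5)

none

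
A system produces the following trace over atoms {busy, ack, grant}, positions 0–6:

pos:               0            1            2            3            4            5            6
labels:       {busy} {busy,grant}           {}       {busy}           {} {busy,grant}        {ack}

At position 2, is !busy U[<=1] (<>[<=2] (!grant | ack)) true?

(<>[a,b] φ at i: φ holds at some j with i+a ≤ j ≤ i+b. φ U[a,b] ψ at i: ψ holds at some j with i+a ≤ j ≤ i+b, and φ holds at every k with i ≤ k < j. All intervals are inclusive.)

Need some j in [2,3] with <>[<=2] (!grant | ack), and !busy at every k in [2,j-1].
  j=2: <>[<=2] (!grant | ack) holds; no prefix to check → satisfied.

Holds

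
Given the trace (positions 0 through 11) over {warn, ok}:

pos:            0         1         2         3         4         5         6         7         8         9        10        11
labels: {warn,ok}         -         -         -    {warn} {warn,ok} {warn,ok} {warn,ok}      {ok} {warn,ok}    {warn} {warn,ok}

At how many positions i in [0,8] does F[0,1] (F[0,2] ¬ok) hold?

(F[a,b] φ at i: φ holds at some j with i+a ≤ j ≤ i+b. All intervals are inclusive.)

Evaluate at each i in [0,8]:
  i=0: ✓ (witness j=0)
  i=1: ✓ (witness j=1)
  i=2: ✓ (witness j=2)
  i=3: ✓ (witness j=3)
  i=4: ✓ (witness j=4)
  i=5: ✗ (none in [5,6])
  i=6: ✗ (none in [6,7])
  i=7: ✓ (witness j=8)
  i=8: ✓ (witness j=8)
Positions where it holds: {0, 1, 2, 3, 4, 7, 8} → 7.

7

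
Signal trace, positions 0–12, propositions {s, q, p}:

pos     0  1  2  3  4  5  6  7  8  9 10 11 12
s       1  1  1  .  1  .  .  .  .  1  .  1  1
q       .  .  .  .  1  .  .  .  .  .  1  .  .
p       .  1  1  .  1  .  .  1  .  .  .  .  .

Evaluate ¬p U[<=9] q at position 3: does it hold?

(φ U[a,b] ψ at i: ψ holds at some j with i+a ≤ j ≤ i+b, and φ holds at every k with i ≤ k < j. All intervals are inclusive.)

Holds

Need some j in [3,12] with q, and ¬p at every k in [3,j-1].
  j=3: q false.
  j=4: q holds; ¬p holds at every k in [3,3] → satisfied.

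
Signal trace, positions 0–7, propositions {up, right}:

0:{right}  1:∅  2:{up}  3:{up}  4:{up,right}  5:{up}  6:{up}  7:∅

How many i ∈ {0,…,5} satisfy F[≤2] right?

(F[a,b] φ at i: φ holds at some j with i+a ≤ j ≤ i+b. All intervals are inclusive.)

Evaluate at each i in [0,5]:
  i=0: ✓ (witness j=0)
  i=1: ✗ (none in [1,3])
  i=2: ✓ (witness j=4)
  i=3: ✓ (witness j=4)
  i=4: ✓ (witness j=4)
  i=5: ✗ (none in [5,7])
Positions where it holds: {0, 2, 3, 4} → 4.

4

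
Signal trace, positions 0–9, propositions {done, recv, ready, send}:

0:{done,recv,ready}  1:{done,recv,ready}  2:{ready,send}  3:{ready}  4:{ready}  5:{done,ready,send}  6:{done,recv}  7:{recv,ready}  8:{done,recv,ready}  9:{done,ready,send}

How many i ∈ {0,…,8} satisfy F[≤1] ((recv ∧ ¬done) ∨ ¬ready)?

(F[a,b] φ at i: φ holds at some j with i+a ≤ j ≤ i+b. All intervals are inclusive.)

Evaluate at each i in [0,8]:
  i=0: ✗ (none in [0,1])
  i=1: ✗ (none in [1,2])
  i=2: ✗ (none in [2,3])
  i=3: ✗ (none in [3,4])
  i=4: ✗ (none in [4,5])
  i=5: ✓ (witness j=6)
  i=6: ✓ (witness j=6)
  i=7: ✓ (witness j=7)
  i=8: ✗ (none in [8,9])
Positions where it holds: {5, 6, 7} → 3.

3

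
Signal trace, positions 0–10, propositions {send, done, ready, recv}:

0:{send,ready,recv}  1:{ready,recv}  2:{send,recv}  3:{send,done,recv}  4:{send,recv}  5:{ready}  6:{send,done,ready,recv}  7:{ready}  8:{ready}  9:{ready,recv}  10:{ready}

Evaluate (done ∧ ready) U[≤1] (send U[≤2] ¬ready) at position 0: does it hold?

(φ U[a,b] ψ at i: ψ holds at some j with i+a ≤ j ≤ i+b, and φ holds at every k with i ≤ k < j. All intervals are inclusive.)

No

Need some j in [0,1] with (send U[≤2] ¬ready), and (done ∧ ready) at every k in [0,j-1].
  j=0: (send U[≤2] ¬ready) — fails.
  j=1: (send U[≤2] ¬ready) — fails.
No j in the window works → until fails.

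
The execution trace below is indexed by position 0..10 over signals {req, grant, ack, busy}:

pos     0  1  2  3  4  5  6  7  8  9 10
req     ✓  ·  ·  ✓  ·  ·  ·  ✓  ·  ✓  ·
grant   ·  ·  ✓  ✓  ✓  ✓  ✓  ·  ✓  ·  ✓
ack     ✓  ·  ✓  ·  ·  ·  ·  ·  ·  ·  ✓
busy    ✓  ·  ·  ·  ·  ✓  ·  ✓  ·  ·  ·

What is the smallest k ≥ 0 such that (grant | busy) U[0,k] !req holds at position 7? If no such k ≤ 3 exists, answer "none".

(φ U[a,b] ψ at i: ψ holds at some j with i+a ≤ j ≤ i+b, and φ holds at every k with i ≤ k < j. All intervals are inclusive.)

Need earliest j ≥ 7 with !req, and (grant | busy) at every k in [7,j-1].
  j=7: rhs fails.
  j=8: rhs holds; lhs holds on [7,7]. k = 1.

1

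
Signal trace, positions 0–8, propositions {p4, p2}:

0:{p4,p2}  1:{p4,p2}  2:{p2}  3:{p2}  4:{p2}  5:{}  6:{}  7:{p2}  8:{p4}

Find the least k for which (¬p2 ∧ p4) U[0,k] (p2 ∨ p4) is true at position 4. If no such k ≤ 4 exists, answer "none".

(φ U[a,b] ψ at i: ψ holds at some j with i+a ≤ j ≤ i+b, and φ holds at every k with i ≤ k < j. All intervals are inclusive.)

0

Need earliest j ≥ 4 with (p2 ∨ p4), and (¬p2 ∧ p4) at every k in [4,j-1].
  j=4: rhs holds (empty prefix). k = 0.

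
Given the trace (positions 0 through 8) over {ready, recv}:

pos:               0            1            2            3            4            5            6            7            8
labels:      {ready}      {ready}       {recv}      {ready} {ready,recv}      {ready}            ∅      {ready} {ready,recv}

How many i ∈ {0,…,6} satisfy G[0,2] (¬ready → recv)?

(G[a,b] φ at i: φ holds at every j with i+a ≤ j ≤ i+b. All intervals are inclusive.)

4

Evaluate at each i in [0,6]:
  i=0: ✓ (all of [0,2])
  i=1: ✓ (all of [1,3])
  i=2: ✓ (all of [2,4])
  i=3: ✓ (all of [3,5])
  i=4: ✗ (fails at j=6)
  i=5: ✗ (fails at j=6)
  i=6: ✗ (fails at j=6)
Positions where it holds: {0, 1, 2, 3} → 4.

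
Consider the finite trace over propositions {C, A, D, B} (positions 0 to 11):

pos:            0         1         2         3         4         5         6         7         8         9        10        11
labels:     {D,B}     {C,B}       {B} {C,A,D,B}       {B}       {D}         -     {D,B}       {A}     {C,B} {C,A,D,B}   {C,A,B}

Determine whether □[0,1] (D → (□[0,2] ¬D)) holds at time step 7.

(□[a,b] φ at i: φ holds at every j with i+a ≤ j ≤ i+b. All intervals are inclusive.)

No

Check (D → (□[0,2] ¬D)) at every j in [7,8]:
  j=7: antecedent true; consequent fails at 7 → ✗
  j=8: antecedent false → ✓
Fails at j=7 → formula fails.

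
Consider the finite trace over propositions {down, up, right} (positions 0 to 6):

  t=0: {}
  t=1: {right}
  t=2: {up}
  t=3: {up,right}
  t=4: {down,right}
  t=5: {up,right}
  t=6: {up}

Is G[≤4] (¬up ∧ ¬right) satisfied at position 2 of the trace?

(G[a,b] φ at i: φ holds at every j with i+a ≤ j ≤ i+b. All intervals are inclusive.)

Check (¬up ∧ ¬right) at every j in [2,6]:
  j=2: false
  j=3: false
  j=4: false
  j=5: false
  j=6: false
Fails at j=2 → formula fails.

Does not hold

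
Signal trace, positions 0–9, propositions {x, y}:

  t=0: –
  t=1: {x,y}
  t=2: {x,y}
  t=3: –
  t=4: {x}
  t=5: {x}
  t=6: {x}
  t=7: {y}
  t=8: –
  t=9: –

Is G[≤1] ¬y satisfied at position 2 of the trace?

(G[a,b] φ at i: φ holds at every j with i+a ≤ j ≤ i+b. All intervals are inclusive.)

Does not hold

Check ¬y at every j in [2,3]:
  j=2: false
  j=3: true
Fails at j=2 → formula fails.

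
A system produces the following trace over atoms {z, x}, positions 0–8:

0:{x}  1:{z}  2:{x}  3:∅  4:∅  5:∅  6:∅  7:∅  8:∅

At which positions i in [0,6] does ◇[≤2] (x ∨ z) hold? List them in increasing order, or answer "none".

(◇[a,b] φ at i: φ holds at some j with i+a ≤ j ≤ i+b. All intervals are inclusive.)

Evaluate at each i in [0,6]:
  i=0: ✓ (witness j=0)
  i=1: ✓ (witness j=1)
  i=2: ✓ (witness j=2)
  i=3: ✗ (none in [3,5])
  i=4: ✗ (none in [4,6])
  i=5: ✗ (none in [5,7])
  i=6: ✗ (none in [6,8])

0, 1, 2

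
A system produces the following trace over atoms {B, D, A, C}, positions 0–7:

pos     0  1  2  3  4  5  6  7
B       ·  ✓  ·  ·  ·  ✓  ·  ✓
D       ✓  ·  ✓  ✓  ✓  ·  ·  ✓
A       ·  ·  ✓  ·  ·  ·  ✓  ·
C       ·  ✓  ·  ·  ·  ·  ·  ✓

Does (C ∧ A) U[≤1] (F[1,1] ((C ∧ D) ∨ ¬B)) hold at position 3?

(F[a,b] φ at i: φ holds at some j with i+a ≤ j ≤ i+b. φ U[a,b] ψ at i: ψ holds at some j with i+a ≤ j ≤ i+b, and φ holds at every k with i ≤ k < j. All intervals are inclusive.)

Yes

Need some j in [3,4] with F[1,1] ((C ∧ D) ∨ ¬B), and (C ∧ A) at every k in [3,j-1].
  j=3: F[1,1] ((C ∧ D) ∨ ¬B) holds; no prefix to check → satisfied.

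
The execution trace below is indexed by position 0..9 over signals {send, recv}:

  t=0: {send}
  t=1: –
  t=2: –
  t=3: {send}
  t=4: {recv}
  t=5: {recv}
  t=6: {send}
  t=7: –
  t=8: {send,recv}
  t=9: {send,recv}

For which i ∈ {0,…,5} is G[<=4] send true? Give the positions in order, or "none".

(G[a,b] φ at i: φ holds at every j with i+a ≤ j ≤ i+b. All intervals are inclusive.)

none

Evaluate at each i in [0,5]:
  i=0: ✗ (fails at j=1)
  i=1: ✗ (fails at j=1)
  i=2: ✗ (fails at j=2)
  i=3: ✗ (fails at j=4)
  i=4: ✗ (fails at j=4)
  i=5: ✗ (fails at j=5)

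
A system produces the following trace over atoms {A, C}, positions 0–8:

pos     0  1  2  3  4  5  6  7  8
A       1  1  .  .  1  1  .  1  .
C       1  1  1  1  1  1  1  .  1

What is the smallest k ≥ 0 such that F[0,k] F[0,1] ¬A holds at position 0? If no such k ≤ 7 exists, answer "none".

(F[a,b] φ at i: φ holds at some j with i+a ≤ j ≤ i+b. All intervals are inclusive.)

1

Scan j = 0,1,… for F[0,1] ¬A:
  j=0: fails
  j=1: holds
First hit at j=1, so smallest k = 1-0 = 1.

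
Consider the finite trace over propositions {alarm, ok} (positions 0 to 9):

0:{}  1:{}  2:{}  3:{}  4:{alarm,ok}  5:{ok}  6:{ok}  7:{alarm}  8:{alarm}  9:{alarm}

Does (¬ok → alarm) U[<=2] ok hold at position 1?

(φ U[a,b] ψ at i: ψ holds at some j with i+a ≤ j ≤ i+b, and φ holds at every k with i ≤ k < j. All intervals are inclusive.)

False

Need some j in [1,3] with ok, and (¬ok → alarm) at every k in [1,j-1].
  j=1: ok false.
  j=2: ok false.
  j=3: ok false.
No j in the window works → until fails.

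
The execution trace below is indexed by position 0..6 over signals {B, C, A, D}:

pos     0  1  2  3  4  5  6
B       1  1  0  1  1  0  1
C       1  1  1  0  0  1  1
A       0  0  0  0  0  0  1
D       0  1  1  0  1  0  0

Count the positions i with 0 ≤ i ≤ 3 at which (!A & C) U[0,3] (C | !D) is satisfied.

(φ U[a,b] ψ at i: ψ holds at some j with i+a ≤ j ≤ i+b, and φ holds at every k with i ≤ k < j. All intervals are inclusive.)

4

Evaluate at each i in [0,3]:
  i=0: ✓ (rhs at j=0)
  i=1: ✓ (rhs at j=1)
  i=2: ✓ (rhs at j=2)
  i=3: ✓ (rhs at j=3)
Positions where it holds: {0, 1, 2, 3} → 4.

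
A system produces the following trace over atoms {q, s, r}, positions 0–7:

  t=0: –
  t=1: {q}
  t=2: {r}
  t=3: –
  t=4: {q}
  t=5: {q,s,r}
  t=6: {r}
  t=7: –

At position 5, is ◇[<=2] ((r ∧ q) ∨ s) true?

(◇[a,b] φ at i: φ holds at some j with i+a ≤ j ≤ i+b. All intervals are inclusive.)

Holds

Check ((r ∧ q) ∨ s) at each j in [5,7]:
  j=5: true
  j=6: false
  j=7: false
Found at j=5 → formula holds.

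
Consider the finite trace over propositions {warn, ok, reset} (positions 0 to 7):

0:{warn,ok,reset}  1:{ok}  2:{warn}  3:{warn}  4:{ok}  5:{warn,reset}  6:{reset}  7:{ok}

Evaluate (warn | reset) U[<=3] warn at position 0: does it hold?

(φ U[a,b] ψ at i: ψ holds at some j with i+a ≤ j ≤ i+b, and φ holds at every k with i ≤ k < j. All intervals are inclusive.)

Yes

Need some j in [0,3] with warn, and (warn | reset) at every k in [0,j-1].
  j=0: warn holds; no prefix to check → satisfied.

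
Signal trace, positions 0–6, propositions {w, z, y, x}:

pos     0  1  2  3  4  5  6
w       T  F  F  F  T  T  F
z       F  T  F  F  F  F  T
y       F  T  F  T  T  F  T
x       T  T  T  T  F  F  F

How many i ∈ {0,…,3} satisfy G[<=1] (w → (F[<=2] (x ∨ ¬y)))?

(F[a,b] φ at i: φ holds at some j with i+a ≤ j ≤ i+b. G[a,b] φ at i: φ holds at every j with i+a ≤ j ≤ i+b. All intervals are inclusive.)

4

Evaluate at each i in [0,3]:
  i=0: ✓ (all of [0,1])
  i=1: ✓ (all of [1,2])
  i=2: ✓ (all of [2,3])
  i=3: ✓ (all of [3,4])
Positions where it holds: {0, 1, 2, 3} → 4.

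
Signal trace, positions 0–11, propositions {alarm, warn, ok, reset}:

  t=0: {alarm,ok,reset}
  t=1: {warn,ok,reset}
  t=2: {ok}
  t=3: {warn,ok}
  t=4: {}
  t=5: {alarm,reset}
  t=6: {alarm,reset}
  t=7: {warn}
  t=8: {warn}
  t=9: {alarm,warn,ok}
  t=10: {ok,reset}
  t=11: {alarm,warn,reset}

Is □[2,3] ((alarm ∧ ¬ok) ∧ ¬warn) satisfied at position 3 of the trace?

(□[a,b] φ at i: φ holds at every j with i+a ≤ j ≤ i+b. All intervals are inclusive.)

Yes

Check ((alarm ∧ ¬ok) ∧ ¬warn) at every j in [5,6]:
  j=5: true
  j=6: true
All positions satisfy it → formula holds.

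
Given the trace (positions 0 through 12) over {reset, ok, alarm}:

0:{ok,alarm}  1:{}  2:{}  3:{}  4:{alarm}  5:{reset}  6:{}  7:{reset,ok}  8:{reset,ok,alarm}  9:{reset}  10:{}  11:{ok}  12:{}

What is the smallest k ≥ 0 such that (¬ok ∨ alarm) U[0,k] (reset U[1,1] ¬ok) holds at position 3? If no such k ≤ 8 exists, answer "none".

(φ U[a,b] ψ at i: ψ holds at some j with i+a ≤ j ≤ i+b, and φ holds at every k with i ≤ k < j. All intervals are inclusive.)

Need earliest j ≥ 3 with (reset U[1,1] ¬ok), and (¬ok ∨ alarm) at every k in [3,j-1].
  j=3: rhs fails.
  j=4: rhs fails.
  j=5: rhs holds; lhs holds on [3,4]. k = 2.

2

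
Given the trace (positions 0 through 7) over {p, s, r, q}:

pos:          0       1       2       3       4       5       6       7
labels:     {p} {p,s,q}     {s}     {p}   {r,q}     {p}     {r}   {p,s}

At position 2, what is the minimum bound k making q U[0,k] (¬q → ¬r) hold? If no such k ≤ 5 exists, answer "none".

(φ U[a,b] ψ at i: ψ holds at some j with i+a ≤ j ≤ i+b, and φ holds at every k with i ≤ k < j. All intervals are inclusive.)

0

Need earliest j ≥ 2 with (¬q → ¬r), and q at every k in [2,j-1].
  j=2: rhs holds (empty prefix). k = 0.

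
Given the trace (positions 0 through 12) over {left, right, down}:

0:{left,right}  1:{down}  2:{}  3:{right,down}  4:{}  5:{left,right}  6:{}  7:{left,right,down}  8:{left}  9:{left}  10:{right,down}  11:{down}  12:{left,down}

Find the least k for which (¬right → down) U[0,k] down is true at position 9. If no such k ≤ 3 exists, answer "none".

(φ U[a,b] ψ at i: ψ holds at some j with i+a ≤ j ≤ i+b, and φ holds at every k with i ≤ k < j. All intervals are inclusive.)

none

Need earliest j ≥ 9 with down, and (¬right → down) at every k in [9,j-1].
  j=9: rhs fails.
  j=10: rhs holds but lhs fails at k=9.
  j=11: rhs holds but lhs fails at k=9.
  j=12: rhs holds but lhs fails at k=9.
No witness within the range → none.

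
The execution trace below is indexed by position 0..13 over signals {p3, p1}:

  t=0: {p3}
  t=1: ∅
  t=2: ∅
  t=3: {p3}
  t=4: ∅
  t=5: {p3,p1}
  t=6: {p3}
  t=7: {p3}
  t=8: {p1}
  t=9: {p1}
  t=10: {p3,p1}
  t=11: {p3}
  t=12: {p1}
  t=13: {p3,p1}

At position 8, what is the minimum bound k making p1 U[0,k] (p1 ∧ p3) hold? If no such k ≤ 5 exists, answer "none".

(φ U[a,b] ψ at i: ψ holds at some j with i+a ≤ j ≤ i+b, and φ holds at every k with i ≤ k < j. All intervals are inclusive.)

2

Need earliest j ≥ 8 with (p1 ∧ p3), and p1 at every k in [8,j-1].
  j=8: rhs fails.
  j=9: rhs fails.
  j=10: rhs holds; lhs holds on [8,9]. k = 2.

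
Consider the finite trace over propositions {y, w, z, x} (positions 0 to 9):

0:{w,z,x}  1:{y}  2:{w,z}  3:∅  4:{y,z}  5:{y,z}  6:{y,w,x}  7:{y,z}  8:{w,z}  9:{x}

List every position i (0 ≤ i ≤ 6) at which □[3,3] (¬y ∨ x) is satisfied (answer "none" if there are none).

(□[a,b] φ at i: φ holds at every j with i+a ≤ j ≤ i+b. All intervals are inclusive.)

0, 3, 5, 6

Evaluate at each i in [0,6]:
  i=0: ✓ (all of [3,3])
  i=1: ✗ (fails at j=4)
  i=2: ✗ (fails at j=5)
  i=3: ✓ (all of [6,6])
  i=4: ✗ (fails at j=7)
  i=5: ✓ (all of [8,8])
  i=6: ✓ (all of [9,9])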